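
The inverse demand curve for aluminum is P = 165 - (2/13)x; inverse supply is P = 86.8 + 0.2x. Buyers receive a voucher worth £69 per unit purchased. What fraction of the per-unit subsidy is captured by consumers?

Consumer share = 10/23

Pre-subsidy: 165 - (2/13)x = 86.8 + 0.2x gives x* = 221 and P* = 131.
With the rebate, buyers effectively pay Pb = Ps − 69, where Ps is the price sellers receive.
On the curves, Pb = 165 - (2/13)x and Ps = 86.8 + 0.2x; the wedge Ps − Pb = 69 gives 86.8 + 0.2x − (165 - (2/13)x) = 69, so x' = 416.
Then Pb = 165 − (2/13)·416 = 101 and Ps = 86.8 + 0.2·416 = 170.
Buyers' price falls by P* − Pb = 131 − 101 = 30; sellers' price rises by Ps − P* = 170 − 131 = 39.
So consumers capture 30/69 = 10/23 of each unit of subsidy.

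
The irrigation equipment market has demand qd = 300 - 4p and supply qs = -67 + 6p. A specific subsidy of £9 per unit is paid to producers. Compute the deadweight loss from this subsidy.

Deadweight loss = £97.2

Pre-subsidy: 300 - 4p = -67 + 6p gives p* = 36.7, q* = 153.2.
With the subsidy, sellers receive ps = pb + 9 for each unit, where pb is the price buyers pay.
Supply in terms of pb becomes qs = -67 + 6(pb + 9) = -13 + 6pb. Setting this equal to demand: 300 - 4pb = -13 + 6pb, so pb = 31.3.
Sellers receive ps = 31.3 + 9 = 40.3; q' = 300 − 4·31.3 = 174.8.
The subsidy expands output by 174.8 − 153.2 = 21.6 past the efficient level; on those units the gap between marginal cost and willingness to pay runs from 0 up to 9.
DWL = ½ × 9 × 21.6 = 97.2.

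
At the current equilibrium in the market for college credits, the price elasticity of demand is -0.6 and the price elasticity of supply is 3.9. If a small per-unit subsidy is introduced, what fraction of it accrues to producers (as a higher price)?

Producer share = 2/15

For a small subsidy around the equilibrium, the benefit split depends on the relative slopes, which at a point are proportional to the elasticities.
Buyer share = εs/(εs + |εd|) = 3.9/(3.9 + 0.6) = 13/15; seller share = |εd|/(εs + |εd|) = 2/15.
So producers capture 2/15 of the subsidy.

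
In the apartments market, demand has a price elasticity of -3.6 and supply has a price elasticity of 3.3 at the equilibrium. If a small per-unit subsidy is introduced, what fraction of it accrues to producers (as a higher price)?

For a small subsidy around the equilibrium, the benefit split depends on the relative slopes, which at a point are proportional to the elasticities.
Buyer share = εs/(εs + |εd|) = 3.3/(3.3 + 3.6) = 11/23; seller share = |εd|/(εs + |εd|) = 12/23.
So producers capture 12/23 of the subsidy.

Producer share = 12/23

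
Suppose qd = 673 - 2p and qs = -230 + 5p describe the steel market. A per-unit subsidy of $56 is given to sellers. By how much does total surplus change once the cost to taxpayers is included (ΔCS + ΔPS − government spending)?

Net change in total surplus = -$2240

Pre-subsidy: 673 - 2p = -230 + 5p gives p* = 129, q* = 415.
With the subsidy, sellers receive ps = pb + 56 for each unit, where pb is the price buyers pay.
Supply in terms of pb becomes qs = -230 + 5(pb + 56) = 50 + 5pb. Setting this equal to demand: 673 - 2pb = 50 + 5pb, so pb = 89.
Sellers receive ps = 89 + 56 = 145; q' = 673 − 2·89 = 495.
ΔCS = ½(415 + 495)(129 − 89) = 18200; ΔPS = ½(415 + 495)(145 − 129) = 7280.
Government spending = 56 × 495 = 27720.
Net change = 18200 + 7280 − 27720 = -2240. The loss equals the DWL triangle ½·56·80.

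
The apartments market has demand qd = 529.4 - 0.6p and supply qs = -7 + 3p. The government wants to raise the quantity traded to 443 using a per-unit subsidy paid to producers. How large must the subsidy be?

Required subsidy s = 6 per unit

At q = 443, invert demand for the buyer price: pb = (529.4 − 443)/0.6 = 144; invert supply for the seller price: ps = (443 − (-7))/3 = 150.
The subsidy must fill the gap: s = ps − pb = 150 − 144 = 6.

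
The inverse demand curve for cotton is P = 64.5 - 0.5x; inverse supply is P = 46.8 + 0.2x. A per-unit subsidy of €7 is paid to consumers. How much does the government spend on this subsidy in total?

Government cost = €247

Pre-subsidy: 64.5 - 0.5x = 46.8 + 0.2x gives x* = 177/7 and P* = 363/7.
With the rebate, buyers effectively pay Pb = Ps − 7, where Ps is the price sellers receive.
On the curves, Pb = 64.5 - 0.5x and Ps = 46.8 + 0.2x; the wedge Ps − Pb = 7 gives 46.8 + 0.2x − (64.5 - 0.5x) = 7, so x' = 247/7.
Then Pb = 64.5 − 0.5·(247/7) = 328/7 and Ps = 46.8 + 0.2·(247/7) = 377/7.
Government outlay = subsidy × quantity = 7 × 247/7 = 247.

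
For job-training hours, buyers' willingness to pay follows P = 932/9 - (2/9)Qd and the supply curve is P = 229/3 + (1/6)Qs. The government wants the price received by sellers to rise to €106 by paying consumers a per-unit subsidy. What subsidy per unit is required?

Required subsidy s = €42 per unit

At a seller price of 106, quantity supplied is -458 + 6·106 = 178.
Buyers absorb 178 only when they pay Pb = 932/9 − (2/9)·178 = 64.
s = Ps − Pb = 106 − 64 = 42.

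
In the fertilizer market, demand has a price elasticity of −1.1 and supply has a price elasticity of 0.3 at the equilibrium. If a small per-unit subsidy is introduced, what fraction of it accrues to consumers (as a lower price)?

Consumer share = 3/14

For a small subsidy around the equilibrium, the benefit split depends on the relative slopes, which at a point are proportional to the elasticities.
Buyer share = εs/(εs + |εd|) = 0.3/(0.3 + 1.1) = 3/14; seller share = |εd|/(εs + |εd|) = 11/14.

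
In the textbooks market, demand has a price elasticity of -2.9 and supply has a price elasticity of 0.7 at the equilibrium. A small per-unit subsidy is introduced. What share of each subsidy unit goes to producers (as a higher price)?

Producer share = 29/36

For a small subsidy around the equilibrium, the benefit split depends on the relative slopes, which at a point are proportional to the elasticities.
Buyer share = εs/(εs + |εd|) = 0.7/(0.7 + 2.9) = 7/36; seller share = |εd|/(εs + |εd|) = 29/36.
So producers capture 29/36 of the subsidy.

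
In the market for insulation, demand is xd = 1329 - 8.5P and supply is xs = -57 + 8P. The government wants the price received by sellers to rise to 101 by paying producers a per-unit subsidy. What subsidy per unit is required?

Required subsidy s = 33 per unit

At a seller price of 101, quantity supplied is -57 + 8·101 = 751.
Buyers absorb 751 only when they pay Pb with 1329 − 8.5·Pb = 751, i.e. Pb = 68.
s = Ps − Pb = 101 − 68 = 33.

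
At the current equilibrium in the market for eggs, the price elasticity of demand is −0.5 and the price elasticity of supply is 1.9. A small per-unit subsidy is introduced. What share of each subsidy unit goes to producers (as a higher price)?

For a small subsidy around the equilibrium, the benefit split depends on the relative slopes, which at a point are proportional to the elasticities.
Buyer share = εs/(εs + |εd|) = 1.9/(1.9 + 0.5) = 19/24; seller share = |εd|/(εs + |εd|) = 5/24.
So producers capture 5/24 of the subsidy.

Producer share = 5/24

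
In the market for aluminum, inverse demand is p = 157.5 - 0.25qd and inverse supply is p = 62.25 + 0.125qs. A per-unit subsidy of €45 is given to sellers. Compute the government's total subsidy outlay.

Government cost = €16830

Pre-subsidy: 157.5 - 0.25q = 62.25 + 0.125q gives q* = 254 and p* = 94.
With the subsidy, sellers receive ps = pb + 45 for each unit, where pb is the price buyers pay.
On the curves, pb = 157.5 - 0.25q and ps = 62.25 + 0.125q; the wedge ps − pb = 45 gives 62.25 + 0.125q − (157.5 - 0.25q) = 45, so q' = 374.
Then pb = 157.5 − 0.25·374 = 64 and ps = 62.25 + 0.125·374 = 109.
Government outlay = subsidy × quantity = 45 × 374 = 16830.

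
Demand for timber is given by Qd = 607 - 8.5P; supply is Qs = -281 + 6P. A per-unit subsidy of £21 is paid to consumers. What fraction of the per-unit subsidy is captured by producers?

Pre-subsidy: 607 - 8.5P = -281 + 6P gives P* = 1776/29, Q* = 2507/29.
With the rebate, buyers effectively pay Pb = Ps − 21, where Ps is the price sellers receive.
Demand in terms of Ps becomes Qd = 607 − 8.5(Ps − 21) = 785.5 - 8.5Ps. Setting this equal to supply: 785.5 - 8.5Ps = -281 + 6Ps, so Ps = 2133/29.
Buyers pay Pb = 2133/29 − 21 = 1524/29; Q' = -281 + 6·(2133/29) = 4649/29.
Buyers' price falls by P* − Pb = 1776/29 − 1524/29 = 252/29; sellers' price rises by Ps − P* = 2133/29 − 1776/29 = 357/29.
So producers capture (357/29)/21 = 17/29 of each unit of subsidy.

Producer share = 17/29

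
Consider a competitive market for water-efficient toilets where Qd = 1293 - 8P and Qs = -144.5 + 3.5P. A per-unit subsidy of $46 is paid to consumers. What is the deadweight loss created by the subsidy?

Deadweight loss = $2576

Pre-subsidy: 1293 - 8P = -144.5 + 3.5P gives P* = 125, Q* = 293.
With the rebate, buyers effectively pay Pb = Ps − 46, where Ps is the price sellers receive.
Demand in terms of Ps becomes Qd = 1293 − 8(Ps − 46) = 1661 - 8Ps. Setting this equal to supply: 1661 - 8Ps = -144.5 + 3.5Ps, so Ps = 157.
Buyers pay Pb = 157 − 46 = 111; Q' = -144.5 + 3.5·157 = 405.
The subsidy expands output by 405 − 293 = 112 past the efficient level; on those units the gap between marginal cost and willingness to pay runs from 0 up to 46.
DWL = ½ × 46 × 112 = 2576.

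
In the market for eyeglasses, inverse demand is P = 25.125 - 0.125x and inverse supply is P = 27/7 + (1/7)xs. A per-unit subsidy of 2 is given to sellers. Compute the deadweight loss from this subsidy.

Deadweight loss = 112/15

Pre-subsidy: 25.125 - 0.125x = 27/7 + (1/7)x gives x* = 79.4 and P* = 15.2.
With the subsidy, sellers receive Ps = Pb + 2 for each unit, where Pb is the price buyers pay.
On the curves, Pb = 25.125 - 0.125x and Ps = 27/7 + (1/7)x; the wedge Ps − Pb = 2 gives 27/7 + (1/7)x − (25.125 - 0.125x) = 2, so x' = 1303/15.
Then Pb = 25.125 − 0.125·(1303/15) = 214/15 and Ps = 27/7 + (1/7)·(1303/15) = 244/15.
The subsidy expands output by 1303/15 − 79.4 = 112/15 past the efficient level; on those units the gap between marginal cost and willingness to pay runs from 0 up to 2.
DWL = ½ × 2 × 112/15 = 112/15.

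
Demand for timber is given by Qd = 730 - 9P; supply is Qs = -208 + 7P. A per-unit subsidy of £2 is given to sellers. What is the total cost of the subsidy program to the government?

Government cost = £420.5

Pre-subsidy: 730 - 9P = -208 + 7P gives P* = 58.625, Q* = 202.375.
With the subsidy, sellers receive Ps = Pb + 2 for each unit, where Pb is the price buyers pay.
Supply in terms of Pb becomes Qs = -208 + 7(Pb + 2) = -194 + 7Pb. Setting this equal to demand: 730 - 9Pb = -194 + 7Pb, so Pb = 57.75.
Sellers receive Ps = 57.75 + 2 = 59.75; Q' = 730 − 9·57.75 = 210.25.
Government outlay = subsidy × quantity = 2 × 210.25 = 420.5.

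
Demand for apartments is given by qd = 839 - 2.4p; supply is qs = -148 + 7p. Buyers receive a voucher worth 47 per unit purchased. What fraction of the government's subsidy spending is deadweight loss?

DWL / government spending = 42/671

Pre-subsidy: 839 - 2.4p = -148 + 7p gives p* = 105, q* = 587.
With the rebate, buyers effectively pay pb = ps − 47, where ps is the price sellers receive.
Demand in terms of ps becomes qd = 839 − 2.4(ps − 47) = 951.8 - 2.4ps. Setting this equal to supply: 951.8 - 2.4ps = -148 + 7ps, so ps = 117.
Buyers pay pb = 117 − 47 = 70; q' = -148 + 7·117 = 671.
ΔCS = ½(587 + 671)(105 − 70) = 22015; ΔPS = ½(587 + 671)(117 − 105) = 7548.
Government spending = 47 × 671 = 31537.
DWL = ½ × 47 × (671 − 587) = 1974; fraction = 1974 / 31537 = 42/671.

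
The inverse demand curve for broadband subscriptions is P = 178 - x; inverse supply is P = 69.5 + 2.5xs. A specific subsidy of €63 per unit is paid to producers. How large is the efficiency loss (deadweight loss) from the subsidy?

Pre-subsidy: 178 - x = 69.5 + 2.5x gives x* = 31 and P* = 147.
With the subsidy, sellers receive Ps = Pb + 63 for each unit, where Pb is the price buyers pay.
On the curves, Pb = 178 - x and Ps = 69.5 + 2.5x; the wedge Ps − Pb = 63 gives 69.5 + 2.5x − (178 - x) = 63, so x' = 49.
Then Pb = 178 − 1·49 = 129 and Ps = 69.5 + 2.5·49 = 192.
The subsidy expands output by 49 − 31 = 18 past the efficient level; on those units the gap between marginal cost and willingness to pay runs from 0 up to 63.
DWL = ½ × 63 × 18 = 567.

Deadweight loss = €567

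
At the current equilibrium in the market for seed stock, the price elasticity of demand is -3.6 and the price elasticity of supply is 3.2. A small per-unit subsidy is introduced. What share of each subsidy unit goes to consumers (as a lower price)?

For a small subsidy around the equilibrium, the benefit split depends on the relative slopes, which at a point are proportional to the elasticities.
Buyer share = εs/(εs + |εd|) = 3.2/(3.2 + 3.6) = 8/17; seller share = |εd|/(εs + |εd|) = 9/17.

Consumer share = 8/17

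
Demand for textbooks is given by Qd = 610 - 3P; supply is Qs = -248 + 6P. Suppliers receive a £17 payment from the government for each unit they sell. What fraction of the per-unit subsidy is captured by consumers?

Consumer share = 2/3

Pre-subsidy: 610 - 3P = -248 + 6P gives P* = 286/3, Q* = 324.
With the subsidy, sellers receive Ps = Pb + 17 for each unit, where Pb is the price buyers pay.
Supply in terms of Pb becomes Qs = -248 + 6(Pb + 17) = -146 + 6Pb. Setting this equal to demand: 610 - 3Pb = -146 + 6Pb, so Pb = 84.
Sellers receive Ps = 84 + 17 = 101; Q' = 610 − 3·84 = 358.
Buyers' price falls by P* − Pb = 286/3 − 84 = 34/3; sellers' price rises by Ps − P* = 101 − 286/3 = 17/3.
So consumers capture (34/3)/17 = 2/3 of each unit of subsidy.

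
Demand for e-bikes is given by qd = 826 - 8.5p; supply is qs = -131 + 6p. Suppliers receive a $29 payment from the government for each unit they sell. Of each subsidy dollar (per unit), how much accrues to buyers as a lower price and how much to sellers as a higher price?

Pre-subsidy: 826 - 8.5p = -131 + 6p gives p* = 66, q* = 265.
With the subsidy, sellers receive ps = pb + 29 for each unit, where pb is the price buyers pay.
Supply in terms of pb becomes qs = -131 + 6(pb + 29) = 43 + 6pb. Setting this equal to demand: 826 - 8.5pb = 43 + 6pb, so pb = 54.
Sellers receive ps = 54 + 29 = 83; q' = 826 − 8.5·54 = 367.
Buyers' price falls by p* − pb = 66 − 54 = 12; sellers' price rises by ps − p* = 83 − 66 = 17.

Buyers gain $12 per unit; sellers gain $17 per unit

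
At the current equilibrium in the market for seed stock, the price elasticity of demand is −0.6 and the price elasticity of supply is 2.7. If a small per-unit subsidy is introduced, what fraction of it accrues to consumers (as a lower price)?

For a small subsidy around the equilibrium, the benefit split depends on the relative slopes, which at a point are proportional to the elasticities.
Buyer share = εs/(εs + |εd|) = 2.7/(2.7 + 0.6) = 9/11; seller share = |εd|/(εs + |εd|) = 2/11.

Consumer share = 9/11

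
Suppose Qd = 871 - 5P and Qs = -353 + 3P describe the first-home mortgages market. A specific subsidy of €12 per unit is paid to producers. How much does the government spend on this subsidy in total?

Pre-subsidy: 871 - 5P = -353 + 3P gives P* = 153, Q* = 106.
With the subsidy, sellers receive Ps = Pb + 12 for each unit, where Pb is the price buyers pay.
Supply in terms of Pb becomes Qs = -353 + 3(Pb + 12) = -317 + 3Pb. Setting this equal to demand: 871 - 5Pb = -317 + 3Pb, so Pb = 148.5.
Sellers receive Ps = 148.5 + 12 = 160.5; Q' = 871 − 5·148.5 = 128.5.
Government outlay = subsidy × quantity = 12 × 128.5 = 1542.

Government cost = €1542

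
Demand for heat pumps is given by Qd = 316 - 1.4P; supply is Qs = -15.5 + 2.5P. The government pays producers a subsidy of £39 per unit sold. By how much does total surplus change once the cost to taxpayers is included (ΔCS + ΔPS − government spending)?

Pre-subsidy: 316 - 1.4P = -15.5 + 2.5P gives P* = 85, Q* = 197.
With the subsidy, sellers receive Ps = Pb + 39 for each unit, where Pb is the price buyers pay.
Supply in terms of Pb becomes Qs = -15.5 + 2.5(Pb + 39) = 82 + 2.5Pb. Setting this equal to demand: 316 - 1.4Pb = 82 + 2.5Pb, so Pb = 60.
Sellers receive Ps = 60 + 39 = 99; Q' = 316 − 1.4·60 = 232.
ΔCS = ½(197 + 232)(85 − 60) = 5362.5; ΔPS = ½(197 + 232)(99 − 85) = 3003.
Government spending = 39 × 232 = 9048.
Net change = 5362.5 + 3003 − 9048 = -682.5. The loss equals the DWL triangle ½·39·35.

Net change in total surplus = -£682.5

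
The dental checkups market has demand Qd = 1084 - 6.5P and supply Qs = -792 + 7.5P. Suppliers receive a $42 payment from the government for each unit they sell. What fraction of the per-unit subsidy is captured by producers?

Pre-subsidy: 1084 - 6.5P = -792 + 7.5P gives P* = 134, Q* = 213.
With the subsidy, sellers receive Ps = Pb + 42 for each unit, where Pb is the price buyers pay.
Supply in terms of Pb becomes Qs = -792 + 7.5(Pb + 42) = -477 + 7.5Pb. Setting this equal to demand: 1084 - 6.5Pb = -477 + 7.5Pb, so Pb = 111.5.
Sellers receive Ps = 111.5 + 42 = 153.5; Q' = 1084 − 6.5·111.5 = 359.25.
Buyers' price falls by P* − Pb = 134 − 111.5 = 22.5; sellers' price rises by Ps − P* = 153.5 − 134 = 19.5.
So producers capture 19.5/42 = 13/28 of each unit of subsidy.

Producer share = 13/28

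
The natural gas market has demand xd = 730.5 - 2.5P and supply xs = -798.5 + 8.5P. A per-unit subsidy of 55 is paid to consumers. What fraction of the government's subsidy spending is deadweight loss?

Pre-subsidy: 730.5 - 2.5P = -798.5 + 8.5P gives P* = 139, x* = 383.
With the rebate, buyers effectively pay Pb = Ps − 55, where Ps is the price sellers receive.
Demand in terms of Ps becomes xd = 730.5 − 2.5(Ps − 55) = 868 - 2.5Ps. Setting this equal to supply: 868 - 2.5Ps = -798.5 + 8.5Ps, so Ps = 151.5.
Buyers pay Pb = 151.5 − 55 = 96.5; x' = -798.5 + 8.5·151.5 = 489.25.
ΔCS = ½(383 + 489.25)(139 − 96.5) = 18535.3125; ΔPS = ½(383 + 489.25)(151.5 − 139) = 5451.5625.
Government spending = 55 × 489.25 = 26908.75.
DWL = ½ × 55 × (489.25 − 383) = 2921.875; fraction = 2921.875 / 26908.75 = 425/3914.

DWL / government spending = 425/3914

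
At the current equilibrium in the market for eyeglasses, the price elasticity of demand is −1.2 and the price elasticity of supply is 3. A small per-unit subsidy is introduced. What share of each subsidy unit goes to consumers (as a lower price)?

Consumer share = 5/7

For a small subsidy around the equilibrium, the benefit split depends on the relative slopes, which at a point are proportional to the elasticities.
Buyer share = εs/(εs + |εd|) = 3/(3 + 1.2) = 5/7; seller share = |εd|/(εs + |εd|) = 2/7.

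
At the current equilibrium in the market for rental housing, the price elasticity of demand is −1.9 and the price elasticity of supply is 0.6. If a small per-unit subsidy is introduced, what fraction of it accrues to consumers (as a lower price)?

For a small subsidy around the equilibrium, the benefit split depends on the relative slopes, which at a point are proportional to the elasticities.
Buyer share = εs/(εs + |εd|) = 0.6/(0.6 + 1.9) = 0.24; seller share = |εd|/(εs + |εd|) = 0.76.

Consumer share = 0.24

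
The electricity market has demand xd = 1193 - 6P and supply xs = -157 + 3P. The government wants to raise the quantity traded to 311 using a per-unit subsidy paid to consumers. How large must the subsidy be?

At x = 311, invert demand for the buyer price: Pb = (1193 − 311)/6 = 147; invert supply for the seller price: Ps = (311 − (-157))/3 = 156.
The subsidy must fill the gap: s = Ps − Pb = 156 − 147 = 9.

Required subsidy s = 9 per unit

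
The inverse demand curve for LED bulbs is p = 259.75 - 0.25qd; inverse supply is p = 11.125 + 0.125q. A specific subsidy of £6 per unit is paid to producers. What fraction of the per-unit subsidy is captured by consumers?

Consumer share = 2/3

Pre-subsidy: 259.75 - 0.25q = 11.125 + 0.125q gives q* = 663 and p* = 94.
With the subsidy, sellers receive ps = pb + 6 for each unit, where pb is the price buyers pay.
On the curves, pb = 259.75 - 0.25q and ps = 11.125 + 0.125q; the wedge ps − pb = 6 gives 11.125 + 0.125q − (259.75 - 0.25q) = 6, so q' = 679.
Then pb = 259.75 − 0.25·679 = 90 and ps = 11.125 + 0.125·679 = 96.
Buyers' price falls by p* − pb = 94 − 90 = 4; sellers' price rises by ps − p* = 96 − 94 = 2.
So consumers capture 4/6 = 2/3 of each unit of subsidy.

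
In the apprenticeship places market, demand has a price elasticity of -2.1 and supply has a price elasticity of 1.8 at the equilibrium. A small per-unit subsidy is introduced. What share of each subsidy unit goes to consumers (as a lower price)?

For a small subsidy around the equilibrium, the benefit split depends on the relative slopes, which at a point are proportional to the elasticities.
Buyer share = εs/(εs + |εd|) = 1.8/(1.8 + 2.1) = 6/13; seller share = |εd|/(εs + |εd|) = 7/13.

Consumer share = 6/13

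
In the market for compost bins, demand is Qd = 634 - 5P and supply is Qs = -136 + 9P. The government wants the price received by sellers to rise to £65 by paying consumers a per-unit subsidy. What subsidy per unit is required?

At a seller price of 65, quantity supplied is -136 + 9·65 = 449.
Buyers absorb 449 only when they pay Pb with 634 − 5·Pb = 449, i.e. Pb = 37.
s = Ps − Pb = 65 − 37 = 28.

Required subsidy s = £28 per unit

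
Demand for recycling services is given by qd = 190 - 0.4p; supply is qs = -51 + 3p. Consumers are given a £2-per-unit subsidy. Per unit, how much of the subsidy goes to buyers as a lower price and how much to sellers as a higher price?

Pre-subsidy: 190 - 0.4p = -51 + 3p gives p* = 1205/17, q* = 2748/17.
With the rebate, buyers effectively pay pb = ps − 2, where ps is the price sellers receive.
Demand in terms of ps becomes qd = 190 − 0.4(ps − 2) = 190.8 - 0.4ps. Setting this equal to supply: 190.8 - 0.4ps = -51 + 3ps, so ps = 1209/17.
Buyers pay pb = 1209/17 − 2 = 1175/17; q' = -51 + 3·(1209/17) = 2760/17.
Buyers' price falls by p* − pb = 1205/17 − 1175/17 = 30/17; sellers' price rises by ps − p* = 1209/17 − 1205/17 = 4/17.

Buyers gain 30/17 per unit; sellers gain 4/17 per unit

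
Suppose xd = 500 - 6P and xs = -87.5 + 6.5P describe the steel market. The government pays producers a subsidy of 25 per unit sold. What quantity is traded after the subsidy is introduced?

Pre-subsidy: 500 - 6P = -87.5 + 6.5P gives P* = 47, x* = 218.
With the subsidy, sellers receive Ps = Pb + 25 for each unit, where Pb is the price buyers pay.
Supply in terms of Pb becomes xs = -87.5 + 6.5(Pb + 25) = 75 + 6.5Pb. Setting this equal to demand: 500 - 6Pb = 75 + 6.5Pb, so Pb = 34.
Sellers receive Ps = 34 + 25 = 59; x' = 500 − 6·34 = 296.

x' = 296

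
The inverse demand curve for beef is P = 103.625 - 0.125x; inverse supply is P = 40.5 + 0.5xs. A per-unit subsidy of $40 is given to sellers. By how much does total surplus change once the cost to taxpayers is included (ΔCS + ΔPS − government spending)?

Net change in total surplus = -$1280

Pre-subsidy: 103.625 - 0.125x = 40.5 + 0.5x gives x* = 101 and P* = 91.
With the subsidy, sellers receive Ps = Pb + 40 for each unit, where Pb is the price buyers pay.
On the curves, Pb = 103.625 - 0.125x and Ps = 40.5 + 0.5x; the wedge Ps − Pb = 40 gives 40.5 + 0.5x − (103.625 - 0.125x) = 40, so x' = 165.
Then Pb = 103.625 − 0.125·165 = 83 and Ps = 40.5 + 0.5·165 = 123.
ΔCS = ½(101 + 165)(91 − 83) = 1064; ΔPS = ½(101 + 165)(123 − 91) = 4256.
Government spending = 40 × 165 = 6600.
Net change = 1064 + 4256 − 6600 = -1280. The loss equals the DWL triangle ½·40·64.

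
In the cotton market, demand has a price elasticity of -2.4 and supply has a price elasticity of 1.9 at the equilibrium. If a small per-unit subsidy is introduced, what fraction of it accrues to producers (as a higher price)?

Producer share = 24/43

For a small subsidy around the equilibrium, the benefit split depends on the relative slopes, which at a point are proportional to the elasticities.
Buyer share = εs/(εs + |εd|) = 1.9/(1.9 + 2.4) = 19/43; seller share = |εd|/(εs + |εd|) = 24/43.
So producers capture 24/43 of the subsidy.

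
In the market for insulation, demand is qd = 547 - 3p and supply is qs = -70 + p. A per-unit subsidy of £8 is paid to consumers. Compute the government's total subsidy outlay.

Government cost = £722

Pre-subsidy: 547 - 3p = -70 + p gives p* = 154.25, q* = 84.25.
With the rebate, buyers effectively pay pb = ps − 8, where ps is the price sellers receive.
Demand in terms of ps becomes qd = 547 − 3(ps − 8) = 571 - 3ps. Setting this equal to supply: 571 - 3ps = -70 + ps, so ps = 160.25.
Buyers pay pb = 160.25 − 8 = 152.25; q' = -70 + 1·160.25 = 90.25.
Government outlay = subsidy × quantity = 8 × 90.25 = 722.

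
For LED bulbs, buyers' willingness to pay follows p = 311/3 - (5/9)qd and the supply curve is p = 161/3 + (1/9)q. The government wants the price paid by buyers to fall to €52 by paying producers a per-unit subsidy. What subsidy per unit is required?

Required subsidy s = €12 per unit

At a buyer price of 52, quantity demanded is 186.6 − 1.8·52 = 93.
Sellers supply 93 only when they receive ps = 161/3 + (1/9)·93 = 64.
s = ps − pb = 64 − 52 = 12.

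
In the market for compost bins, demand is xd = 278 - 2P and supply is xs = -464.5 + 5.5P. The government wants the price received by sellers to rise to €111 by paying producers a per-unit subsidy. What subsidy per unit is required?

At a seller price of 111, quantity supplied is -464.5 + 5.5·111 = 146.
Buyers absorb 146 only when they pay Pb with 278 − 2·Pb = 146, i.e. Pb = 66.
s = Ps − Pb = 111 − 66 = 45.

Required subsidy s = €45 per unit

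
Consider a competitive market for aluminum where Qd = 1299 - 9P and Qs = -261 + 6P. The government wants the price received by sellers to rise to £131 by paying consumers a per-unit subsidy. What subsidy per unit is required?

Required subsidy s = £45 per unit

At a seller price of 131, quantity supplied is -261 + 6·131 = 525.
Buyers absorb 525 only when they pay Pb with 1299 − 9·Pb = 525, i.e. Pb = 86.
s = Ps − Pb = 131 − 86 = 45.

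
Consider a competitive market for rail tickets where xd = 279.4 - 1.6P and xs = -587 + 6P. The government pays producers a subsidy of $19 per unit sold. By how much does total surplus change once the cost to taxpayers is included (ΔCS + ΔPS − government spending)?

Pre-subsidy: 279.4 - 1.6P = -587 + 6P gives P* = 114, x* = 97.
With the subsidy, sellers receive Ps = Pb + 19 for each unit, where Pb is the price buyers pay.
Supply in terms of Pb becomes xs = -587 + 6(Pb + 19) = -473 + 6Pb. Setting this equal to demand: 279.4 - 1.6Pb = -473 + 6Pb, so Pb = 99.
Sellers receive Ps = 99 + 19 = 118; x' = 279.4 − 1.6·99 = 121.
ΔCS = ½(97 + 121)(114 − 99) = 1635; ΔPS = ½(97 + 121)(118 − 114) = 436.
Government spending = 19 × 121 = 2299.
Net change = 1635 + 436 − 2299 = -228. The loss equals the DWL triangle ½·19·24.

Net change in total surplus = -$228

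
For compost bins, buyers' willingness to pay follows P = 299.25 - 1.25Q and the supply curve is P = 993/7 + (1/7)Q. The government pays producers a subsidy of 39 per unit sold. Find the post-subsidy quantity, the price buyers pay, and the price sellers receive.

Q' = 141; buyers pay 123; sellers receive 162

Pre-subsidy: 299.25 - 1.25Q = 993/7 + (1/7)Q gives Q* = 113 and P* = 158.
With the subsidy, sellers receive Ps = Pb + 39 for each unit, where Pb is the price buyers pay.
On the curves, Pb = 299.25 - 1.25Q and Ps = 993/7 + (1/7)Q; the wedge Ps − Pb = 39 gives 993/7 + (1/7)Q − (299.25 - 1.25Q) = 39, so Q' = 141.
Then Pb = 299.25 − 1.25·141 = 123 and Ps = 993/7 + (1/7)·141 = 162.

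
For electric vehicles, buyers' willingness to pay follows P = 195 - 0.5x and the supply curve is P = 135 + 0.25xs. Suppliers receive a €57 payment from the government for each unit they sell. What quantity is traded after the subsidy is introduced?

Pre-subsidy: 195 - 0.5x = 135 + 0.25x gives x* = 80 and P* = 155.
With the subsidy, sellers receive Ps = Pb + 57 for each unit, where Pb is the price buyers pay.
On the curves, Pb = 195 - 0.5x and Ps = 135 + 0.25x; the wedge Ps − Pb = 57 gives 135 + 0.25x − (195 - 0.5x) = 57, so x' = 156.
Then Pb = 195 − 0.5·156 = 117 and Ps = 135 + 0.25·156 = 174.

x' = 156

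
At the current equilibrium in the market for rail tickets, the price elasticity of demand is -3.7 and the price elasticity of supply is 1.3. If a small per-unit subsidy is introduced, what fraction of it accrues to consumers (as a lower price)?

For a small subsidy around the equilibrium, the benefit split depends on the relative slopes, which at a point are proportional to the elasticities.
Buyer share = εs/(εs + |εd|) = 1.3/(1.3 + 3.7) = 0.26; seller share = |εd|/(εs + |εd|) = 0.74.

Consumer share = 0.26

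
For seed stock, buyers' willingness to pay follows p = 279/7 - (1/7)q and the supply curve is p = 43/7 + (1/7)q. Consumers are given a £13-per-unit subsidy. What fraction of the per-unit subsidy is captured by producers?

Pre-subsidy: 279/7 - (1/7)q = 43/7 + (1/7)q gives q* = 118 and p* = 23.
With the rebate, buyers effectively pay pb = ps − 13, where ps is the price sellers receive.
On the curves, pb = 279/7 - (1/7)q and ps = 43/7 + (1/7)q; the wedge ps − pb = 13 gives 43/7 + (1/7)q − (279/7 - (1/7)q) = 13, so q' = 163.5.
Then pb = 279/7 − (1/7)·163.5 = 16.5 and ps = 43/7 + (1/7)·163.5 = 29.5.
Buyers' price falls by p* − pb = 23 − 16.5 = 6.5; sellers' price rises by ps − p* = 29.5 − 23 = 6.5.
So producers capture 6.5/13 = 0.5 of each unit of subsidy.

Producer share = 0.5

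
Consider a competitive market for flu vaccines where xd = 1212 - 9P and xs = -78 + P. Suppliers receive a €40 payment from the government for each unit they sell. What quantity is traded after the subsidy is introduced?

Pre-subsidy: 1212 - 9P = -78 + P gives P* = 129, x* = 51.
With the subsidy, sellers receive Ps = Pb + 40 for each unit, where Pb is the price buyers pay.
Supply in terms of Pb becomes xs = -78 + 1(Pb + 40) = -38 + Pb. Setting this equal to demand: 1212 - 9Pb = -38 + Pb, so Pb = 125.
Sellers receive Ps = 125 + 40 = 165; x' = 1212 − 9·125 = 87.

x' = 87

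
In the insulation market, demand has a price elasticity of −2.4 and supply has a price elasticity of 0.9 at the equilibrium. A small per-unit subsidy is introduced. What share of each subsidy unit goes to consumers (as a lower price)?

For a small subsidy around the equilibrium, the benefit split depends on the relative slopes, which at a point are proportional to the elasticities.
Buyer share = εs/(εs + |εd|) = 0.9/(0.9 + 2.4) = 3/11; seller share = |εd|/(εs + |εd|) = 8/11.

Consumer share = 3/11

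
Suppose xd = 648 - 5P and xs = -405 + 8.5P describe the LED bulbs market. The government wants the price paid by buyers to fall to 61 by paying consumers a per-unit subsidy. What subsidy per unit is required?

Required subsidy s = 27 per unit

At a buyer price of 61, quantity demanded is 648 − 5·61 = 343.
Sellers supply 343 only when they receive Ps with -405 + 8.5·Ps = 343, i.e. Ps = 88.
s = Ps − Pb = 88 − 61 = 27.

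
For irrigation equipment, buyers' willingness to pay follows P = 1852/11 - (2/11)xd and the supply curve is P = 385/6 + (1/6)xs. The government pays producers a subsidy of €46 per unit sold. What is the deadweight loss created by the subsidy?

Pre-subsidy: 1852/11 - (2/11)x = 385/6 + (1/6)x gives x* = 299 and P* = 114.
With the subsidy, sellers receive Ps = Pb + 46 for each unit, where Pb is the price buyers pay.
On the curves, Pb = 1852/11 - (2/11)x and Ps = 385/6 + (1/6)x; the wedge Ps − Pb = 46 gives 385/6 + (1/6)x − (1852/11 - (2/11)x) = 46, so x' = 431.
Then Pb = 1852/11 − (2/11)·431 = 90 and Ps = 385/6 + (1/6)·431 = 136.
The subsidy expands output by 431 − 299 = 132 past the efficient level; on those units the gap between marginal cost and willingness to pay runs from 0 up to 46.
DWL = ½ × 46 × 132 = 3036.

Deadweight loss = €3036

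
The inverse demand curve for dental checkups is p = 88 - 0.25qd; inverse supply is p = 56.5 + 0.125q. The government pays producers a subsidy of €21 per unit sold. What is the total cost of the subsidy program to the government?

Government cost = €2940

Pre-subsidy: 88 - 0.25q = 56.5 + 0.125q gives q* = 84 and p* = 67.
With the subsidy, sellers receive ps = pb + 21 for each unit, where pb is the price buyers pay.
On the curves, pb = 88 - 0.25q and ps = 56.5 + 0.125q; the wedge ps − pb = 21 gives 56.5 + 0.125q − (88 - 0.25q) = 21, so q' = 140.
Then pb = 88 − 0.25·140 = 53 and ps = 56.5 + 0.125·140 = 74.
Government outlay = subsidy × quantity = 21 × 140 = 2940.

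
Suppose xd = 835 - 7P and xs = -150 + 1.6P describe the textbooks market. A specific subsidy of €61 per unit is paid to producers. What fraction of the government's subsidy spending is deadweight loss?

Pre-subsidy: 835 - 7P = -150 + 1.6P gives P* = 4925/43, x* = 1430/43.
With the subsidy, sellers receive Ps = Pb + 61 for each unit, where Pb is the price buyers pay.
Supply in terms of Pb becomes xs = -150 + 1.6(Pb + 61) = -52.4 + 1.6Pb. Setting this equal to demand: 835 - 7Pb = -52.4 + 1.6Pb, so Pb = 4437/43.
Sellers receive Ps = 4437/43 + 61 = 7060/43; x' = 835 − 7·(4437/43) = 4846/43.
ΔCS = ½(1430/43 + 4846/43)(4925/43 − 4437/43) = 1531344/1849; ΔPS = ½(1430/43 + 4846/43)(7060/43 − 4925/43) = 6699630/1849.
Government spending = 61 × 4846/43 = 295606/43.
DWL = ½ × 61 × (4846/43 − 1430/43) = 104188/43; fraction = (104188/43) / (295606/43) = 854/2423.

DWL / government spending = 854/2423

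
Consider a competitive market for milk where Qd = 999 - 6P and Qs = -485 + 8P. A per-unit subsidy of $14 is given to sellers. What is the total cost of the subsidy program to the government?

Pre-subsidy: 999 - 6P = -485 + 8P gives P* = 106, Q* = 363.
With the subsidy, sellers receive Ps = Pb + 14 for each unit, where Pb is the price buyers pay.
Supply in terms of Pb becomes Qs = -485 + 8(Pb + 14) = -373 + 8Pb. Setting this equal to demand: 999 - 6Pb = -373 + 8Pb, so Pb = 98.
Sellers receive Ps = 98 + 14 = 112; Q' = 999 − 6·98 = 411.
Government outlay = subsidy × quantity = 14 × 411 = 5754.

Government cost = $5754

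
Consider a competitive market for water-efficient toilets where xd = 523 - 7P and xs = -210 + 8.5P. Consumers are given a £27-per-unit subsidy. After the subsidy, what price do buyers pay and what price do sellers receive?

Pre-subsidy: 523 - 7P = -210 + 8.5P gives P* = 1466/31, x* = 5951/31.
With the rebate, buyers effectively pay Pb = Ps − 27, where Ps is the price sellers receive.
Demand in terms of Ps becomes xd = 523 − 7(Ps − 27) = 712 - 7Ps. Setting this equal to supply: 712 - 7Ps = -210 + 8.5Ps, so Ps = 1844/31.
Buyers pay Pb = 1844/31 − 27 = 1007/31; x' = -210 + 8.5·(1844/31) = 9164/31.

Buyers pay 1007/31; sellers receive 1844/31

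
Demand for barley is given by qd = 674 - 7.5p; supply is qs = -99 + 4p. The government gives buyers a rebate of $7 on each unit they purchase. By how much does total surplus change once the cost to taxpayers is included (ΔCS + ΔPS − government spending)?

Pre-subsidy: 674 - 7.5p = -99 + 4p gives p* = 1546/23, q* = 3907/23.
With the rebate, buyers effectively pay pb = ps − 7, where ps is the price sellers receive.
Demand in terms of ps becomes qd = 674 − 7.5(ps − 7) = 726.5 - 7.5ps. Setting this equal to supply: 726.5 - 7.5ps = -99 + 4ps, so ps = 1651/23.
Buyers pay pb = 1651/23 − 7 = 1490/23; q' = -99 + 4·(1651/23) = 4327/23.
ΔCS = ½(3907/23 + 4327/23)(1546/23 − 1490/23) = 10024/23; ΔPS = ½(3907/23 + 4327/23)(1651/23 − 1546/23) = 18795/23.
Government spending = 7 × 4327/23 = 30289/23.
Net change = 10024/23 + 18795/23 − 30289/23 = -1470/23. The loss equals the DWL triangle ½·7·420/23.

Net change in total surplus = -1470/23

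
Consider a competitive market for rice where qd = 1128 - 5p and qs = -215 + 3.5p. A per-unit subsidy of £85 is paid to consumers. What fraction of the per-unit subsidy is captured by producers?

Producer share = 10/17

Pre-subsidy: 1128 - 5p = -215 + 3.5p gives p* = 158, q* = 338.
With the rebate, buyers effectively pay pb = ps − 85, where ps is the price sellers receive.
Demand in terms of ps becomes qd = 1128 − 5(ps − 85) = 1553 - 5ps. Setting this equal to supply: 1553 - 5ps = -215 + 3.5ps, so ps = 208.
Buyers pay pb = 208 − 85 = 123; q' = -215 + 3.5·208 = 513.
Buyers' price falls by p* − pb = 158 − 123 = 35; sellers' price rises by ps − p* = 208 − 158 = 50.
So producers capture 50/85 = 10/17 of each unit of subsidy.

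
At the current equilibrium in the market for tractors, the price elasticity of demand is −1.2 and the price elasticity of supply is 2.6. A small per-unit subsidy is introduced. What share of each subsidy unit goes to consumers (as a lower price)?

For a small subsidy around the equilibrium, the benefit split depends on the relative slopes, which at a point are proportional to the elasticities.
Buyer share = εs/(εs + |εd|) = 2.6/(2.6 + 1.2) = 13/19; seller share = |εd|/(εs + |εd|) = 6/19.

Consumer share = 13/19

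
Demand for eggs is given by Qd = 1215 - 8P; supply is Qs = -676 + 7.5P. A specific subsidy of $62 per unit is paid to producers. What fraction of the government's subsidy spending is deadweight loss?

Pre-subsidy: 1215 - 8P = -676 + 7.5P gives P* = 122, Q* = 239.
With the subsidy, sellers receive Ps = Pb + 62 for each unit, where Pb is the price buyers pay.
Supply in terms of Pb becomes Qs = -676 + 7.5(Pb + 62) = -211 + 7.5Pb. Setting this equal to demand: 1215 - 8Pb = -211 + 7.5Pb, so Pb = 92.
Sellers receive Ps = 92 + 62 = 154; Q' = 1215 − 8·92 = 479.
ΔCS = ½(239 + 479)(122 − 92) = 10770; ΔPS = ½(239 + 479)(154 − 122) = 11488.
Government spending = 62 × 479 = 29698.
DWL = ½ × 62 × (479 − 239) = 7440; fraction = 7440 / 29698 = 120/479.

DWL / government spending = 120/479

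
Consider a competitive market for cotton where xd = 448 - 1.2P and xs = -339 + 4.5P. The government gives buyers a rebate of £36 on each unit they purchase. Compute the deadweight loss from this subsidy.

Pre-subsidy: 448 - 1.2P = -339 + 4.5P gives P* = 7870/57, x* = 5364/19.
With the rebate, buyers effectively pay Pb = Ps − 36, where Ps is the price sellers receive.
Demand in terms of Ps becomes xd = 448 − 1.2(Ps − 36) = 491.2 - 1.2Ps. Setting this equal to supply: 491.2 - 1.2Ps = -339 + 4.5Ps, so Ps = 8302/57.
Buyers pay Pb = 8302/57 − 36 = 6250/57; x' = -339 + 4.5·(8302/57) = 6012/19.
The subsidy expands output by 6012/19 − 5364/19 = 648/19 past the efficient level; on those units the gap between marginal cost and willingness to pay runs from 0 up to 36.
DWL = ½ × 36 × 648/19 = 11664/19.

Deadweight loss = 11664/19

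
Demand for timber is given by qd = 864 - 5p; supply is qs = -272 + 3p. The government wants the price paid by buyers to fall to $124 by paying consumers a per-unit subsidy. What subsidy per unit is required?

Required subsidy s = $48 per unit

At a buyer price of 124, quantity demanded is 864 − 5·124 = 244.
Sellers supply 244 only when they receive ps with -272 + 3·ps = 244, i.e. ps = 172.
s = ps − pb = 172 − 124 = 48.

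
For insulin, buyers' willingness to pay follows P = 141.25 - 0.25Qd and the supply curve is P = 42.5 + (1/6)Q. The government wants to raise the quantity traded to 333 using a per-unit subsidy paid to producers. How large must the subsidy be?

Required subsidy s = 40 per unit

At Q = 333, from the demand curve buyers pay Pb = 141.25 − 0.25·333 = 58; from the supply curve sellers need Ps = 42.5 + (1/6)·333 = 98.
The subsidy must fill the gap: s = Ps − Pb = 98 − 58 = 40.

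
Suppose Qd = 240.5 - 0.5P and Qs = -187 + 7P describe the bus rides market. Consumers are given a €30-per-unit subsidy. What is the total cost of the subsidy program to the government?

Government cost = €6780

Pre-subsidy: 240.5 - 0.5P = -187 + 7P gives P* = 57, Q* = 212.
With the rebate, buyers effectively pay Pb = Ps − 30, where Ps is the price sellers receive.
Demand in terms of Ps becomes Qd = 240.5 − 0.5(Ps − 30) = 255.5 - 0.5Ps. Setting this equal to supply: 255.5 - 0.5Ps = -187 + 7Ps, so Ps = 59.
Buyers pay Pb = 59 − 30 = 29; Q' = -187 + 7·59 = 226.
Government outlay = subsidy × quantity = 30 × 226 = 6780.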